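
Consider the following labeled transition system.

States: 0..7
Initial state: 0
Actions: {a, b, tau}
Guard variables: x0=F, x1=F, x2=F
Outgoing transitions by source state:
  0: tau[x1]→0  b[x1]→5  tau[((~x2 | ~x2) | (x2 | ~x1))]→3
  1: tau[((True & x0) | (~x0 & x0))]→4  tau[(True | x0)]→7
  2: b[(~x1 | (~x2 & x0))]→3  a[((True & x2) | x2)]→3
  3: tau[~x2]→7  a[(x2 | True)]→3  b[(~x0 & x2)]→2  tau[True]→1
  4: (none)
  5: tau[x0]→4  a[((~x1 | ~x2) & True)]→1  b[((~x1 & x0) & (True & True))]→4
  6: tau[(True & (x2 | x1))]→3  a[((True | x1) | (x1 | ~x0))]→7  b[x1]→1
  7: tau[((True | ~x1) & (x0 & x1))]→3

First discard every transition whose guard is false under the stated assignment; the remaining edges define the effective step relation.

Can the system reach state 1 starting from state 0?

Answer: REACHABLE

Trace:
After dropping false guards: 8 live edges.
L0 = {0}
L1 = {3}  total {0,3}
L2 = {1,7}  total {0,1,3,7}
R = {0,1,3,7}
trace reaching 1: tau·tau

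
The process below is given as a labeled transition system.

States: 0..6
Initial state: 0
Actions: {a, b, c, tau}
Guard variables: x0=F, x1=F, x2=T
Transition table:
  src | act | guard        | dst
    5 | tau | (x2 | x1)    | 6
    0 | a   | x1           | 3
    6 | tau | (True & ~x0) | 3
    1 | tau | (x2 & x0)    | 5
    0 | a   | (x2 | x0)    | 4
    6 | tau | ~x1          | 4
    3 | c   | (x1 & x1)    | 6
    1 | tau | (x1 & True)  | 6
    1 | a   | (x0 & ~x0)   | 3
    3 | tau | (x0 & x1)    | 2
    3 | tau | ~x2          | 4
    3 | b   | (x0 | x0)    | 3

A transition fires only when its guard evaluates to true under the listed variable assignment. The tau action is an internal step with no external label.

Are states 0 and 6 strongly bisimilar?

Compute ~ classes (split until stable):
  P[0] = {{0,1,2,3,4,5,6}}
  P[1] = {{0},{1,2,3,4},{5,6}}
  P[2] = {{0},{1,2,3,4},{5},{6}}
stable after 3 split(s): 4 block(s)
0∈{0}, 6∈{6}

Answer: NOT BISIMILAR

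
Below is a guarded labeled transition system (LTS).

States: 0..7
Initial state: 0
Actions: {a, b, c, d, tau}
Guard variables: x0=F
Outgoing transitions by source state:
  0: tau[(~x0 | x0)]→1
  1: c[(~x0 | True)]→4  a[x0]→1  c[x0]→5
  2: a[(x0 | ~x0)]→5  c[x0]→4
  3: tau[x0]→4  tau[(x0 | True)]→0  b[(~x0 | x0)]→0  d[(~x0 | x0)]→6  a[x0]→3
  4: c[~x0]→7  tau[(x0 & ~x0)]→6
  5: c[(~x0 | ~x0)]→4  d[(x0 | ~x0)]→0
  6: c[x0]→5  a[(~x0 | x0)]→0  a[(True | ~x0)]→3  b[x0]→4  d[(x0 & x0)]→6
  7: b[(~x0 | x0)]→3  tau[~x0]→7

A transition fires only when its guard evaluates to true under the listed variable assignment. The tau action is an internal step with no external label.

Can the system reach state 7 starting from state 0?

13 transition(s) survive guard evaluation.
Layer 0: {0}
Layer 1: {1}  now seen {0,1}
Layer 2: {4}  now seen {0,1,4}
Layer 3: {7}  now seen {0,1,4,7}
Layer 4: {3}  now seen {0,1,3,4,7}
Layer 5: {6}  now seen {0,1,3,4,6,7}
R = {0,1,3,4,6,7}
Path to 7: tau·c·c

Answer: REACHABLE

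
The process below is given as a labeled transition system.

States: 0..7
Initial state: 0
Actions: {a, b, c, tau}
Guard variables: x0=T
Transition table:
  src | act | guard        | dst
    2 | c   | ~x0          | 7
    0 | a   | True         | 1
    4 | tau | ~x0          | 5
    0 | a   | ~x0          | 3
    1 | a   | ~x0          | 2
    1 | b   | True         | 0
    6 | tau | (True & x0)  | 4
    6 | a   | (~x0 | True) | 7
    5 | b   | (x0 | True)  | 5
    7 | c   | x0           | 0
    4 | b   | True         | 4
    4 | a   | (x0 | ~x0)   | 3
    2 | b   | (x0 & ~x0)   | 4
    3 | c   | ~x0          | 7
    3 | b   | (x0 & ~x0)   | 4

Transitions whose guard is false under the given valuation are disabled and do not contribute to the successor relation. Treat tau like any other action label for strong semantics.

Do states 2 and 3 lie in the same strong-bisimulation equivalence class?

Compute ~ classes (split until stable):
  round 0: {{0,1,2,3,4,5,6,7}}
  round 1: {{0},{1,5},{2,3},{4},{6},{7}}
  round 2: {{0},{1},{2,3},{4},{5},{6},{7}}
stable after 3 split(s): 7 block(s)
class of 2: {2,3}; class of 3: {2,3}

Answer: BISIMILAR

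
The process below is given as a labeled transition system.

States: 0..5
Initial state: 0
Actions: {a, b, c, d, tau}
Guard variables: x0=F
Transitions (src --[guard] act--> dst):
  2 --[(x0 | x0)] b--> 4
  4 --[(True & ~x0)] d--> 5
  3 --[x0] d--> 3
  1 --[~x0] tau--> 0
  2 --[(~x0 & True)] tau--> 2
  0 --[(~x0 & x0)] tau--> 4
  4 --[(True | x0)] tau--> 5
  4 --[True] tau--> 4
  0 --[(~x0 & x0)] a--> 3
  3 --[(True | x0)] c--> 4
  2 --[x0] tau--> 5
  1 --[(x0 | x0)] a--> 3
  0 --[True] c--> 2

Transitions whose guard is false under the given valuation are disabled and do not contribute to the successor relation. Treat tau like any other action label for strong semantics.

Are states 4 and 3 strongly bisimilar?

Answer: NOT BISIMILAR

Working:
Compute ~ classes (split until stable):
  round 0: {{0,1,2,3,4,5}}
  round 1: {{0,3},{1,2},{4},{5}}
  round 2: {{0},{1},{2},{3},{4},{5}}
Fixed point at round 3; 6 class(es).
[4]={4}  [3]={3}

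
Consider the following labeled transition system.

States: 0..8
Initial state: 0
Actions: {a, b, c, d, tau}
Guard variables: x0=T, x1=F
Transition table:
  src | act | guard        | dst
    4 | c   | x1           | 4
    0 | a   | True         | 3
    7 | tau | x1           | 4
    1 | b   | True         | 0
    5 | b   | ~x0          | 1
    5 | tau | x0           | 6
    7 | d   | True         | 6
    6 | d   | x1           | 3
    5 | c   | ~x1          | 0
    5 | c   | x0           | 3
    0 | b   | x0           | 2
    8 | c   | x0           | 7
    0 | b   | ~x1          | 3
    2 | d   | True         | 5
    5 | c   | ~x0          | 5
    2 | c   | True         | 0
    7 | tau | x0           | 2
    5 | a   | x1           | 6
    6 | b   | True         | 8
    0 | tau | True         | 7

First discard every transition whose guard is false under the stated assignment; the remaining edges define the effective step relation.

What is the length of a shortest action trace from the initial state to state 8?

Answer: 3

Working:
BFS to 8:
  L0 = {0}
  L1 = {2,3,7}
  L2 = {5,6}
  L3 = {8}
first hit 8 at d=3 via tau·d·b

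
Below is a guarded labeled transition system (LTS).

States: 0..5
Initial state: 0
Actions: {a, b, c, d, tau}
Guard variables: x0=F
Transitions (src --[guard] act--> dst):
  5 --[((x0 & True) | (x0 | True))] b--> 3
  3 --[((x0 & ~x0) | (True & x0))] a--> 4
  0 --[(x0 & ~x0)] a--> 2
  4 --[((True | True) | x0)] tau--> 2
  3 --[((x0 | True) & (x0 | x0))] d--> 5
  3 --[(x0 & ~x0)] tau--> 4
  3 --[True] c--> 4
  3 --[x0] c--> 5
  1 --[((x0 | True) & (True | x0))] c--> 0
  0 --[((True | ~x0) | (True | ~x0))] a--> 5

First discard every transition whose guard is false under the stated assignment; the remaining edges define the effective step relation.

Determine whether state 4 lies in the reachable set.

After dropping false guards: 5 live edges.
Layer 0: {0}
Layer 1: {5}  cumulative {0,5}
Layer 2: {3}  cumulative {0,3,5}
Layer 3: {4}  cumulative {0,3,4,5}
Layer 4: {2}  cumulative {0,2,3,4,5}
Reach set: {0,2,3,4,5}
witness 4: a·b·c

Answer: REACHABLE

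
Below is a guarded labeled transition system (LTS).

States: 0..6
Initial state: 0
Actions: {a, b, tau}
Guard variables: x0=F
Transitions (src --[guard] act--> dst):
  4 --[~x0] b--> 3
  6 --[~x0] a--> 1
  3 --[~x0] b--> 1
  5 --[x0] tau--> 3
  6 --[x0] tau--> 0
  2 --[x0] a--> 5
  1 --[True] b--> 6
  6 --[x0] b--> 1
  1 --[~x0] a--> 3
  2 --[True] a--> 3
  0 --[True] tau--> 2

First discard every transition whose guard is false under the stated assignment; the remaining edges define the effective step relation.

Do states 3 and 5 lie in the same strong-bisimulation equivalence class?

Answer: NOT BISIMILAR

Analysis:
Refine partition for ~:
  P[0] = {{0,1,2,3,4,5,6}}
  P[1] = {{0},{1},{2,6},{3,4},{5}}
  P[2] = {{0},{1},{2},{3},{4},{5},{6}}
7 equivalence class(es) (converged in 3)
3∈{3}, 5∈{5}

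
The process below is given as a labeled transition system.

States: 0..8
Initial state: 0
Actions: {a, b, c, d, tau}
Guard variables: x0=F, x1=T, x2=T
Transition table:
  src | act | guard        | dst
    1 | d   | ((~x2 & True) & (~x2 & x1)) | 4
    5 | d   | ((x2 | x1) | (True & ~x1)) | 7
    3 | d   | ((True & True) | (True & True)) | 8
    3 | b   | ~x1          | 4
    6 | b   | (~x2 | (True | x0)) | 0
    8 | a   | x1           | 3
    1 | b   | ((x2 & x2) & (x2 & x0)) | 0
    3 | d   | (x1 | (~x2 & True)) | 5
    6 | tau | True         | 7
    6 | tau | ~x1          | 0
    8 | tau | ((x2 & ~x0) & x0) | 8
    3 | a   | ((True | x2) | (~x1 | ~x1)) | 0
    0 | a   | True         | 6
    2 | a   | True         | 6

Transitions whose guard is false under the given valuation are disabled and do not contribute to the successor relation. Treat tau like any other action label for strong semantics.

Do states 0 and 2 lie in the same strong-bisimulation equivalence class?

Answer: BISIMILAR

Trace:
Refine partition for ~:
  P[0] = {{0,1,2,3,4,5,6,7,8}}
  P[1] = {{0,2,8},{1,4,7},{3},{5},{6}}
  P[2] = {{0,2},{1,4,7},{3},{5},{6},{8}}
Fixed point at round 3; 6 class(es).
class of 0: {0,2}; class of 2: {0,2}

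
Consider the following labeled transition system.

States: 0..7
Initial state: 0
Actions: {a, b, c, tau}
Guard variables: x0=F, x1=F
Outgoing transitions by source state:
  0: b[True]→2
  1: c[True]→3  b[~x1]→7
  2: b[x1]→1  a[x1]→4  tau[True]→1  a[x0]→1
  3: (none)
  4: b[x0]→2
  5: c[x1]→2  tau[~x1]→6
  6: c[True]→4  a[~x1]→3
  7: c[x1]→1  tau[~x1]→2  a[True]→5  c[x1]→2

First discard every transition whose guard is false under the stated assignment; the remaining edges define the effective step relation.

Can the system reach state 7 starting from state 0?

Answer: REACHABLE

Working:
9 transition(s) survive guard evaluation.
Layer 0: {0}
Layer 1: {2}  total {0,2}
Layer 2: {1}  total {0,1,2}
Layer 3: {3,7}  total {0,1,2,3,7}
Layer 4: {5}  total {0,1,2,3,5,7}
Layer 5: {6}  total {0,1,2,3,5,6,7}
Layer 6: {4}  total {0,1,2,3,4,5,6,7}
Reachable = {0,1,2,3,4,5,6,7}
witness 7: b·tau·b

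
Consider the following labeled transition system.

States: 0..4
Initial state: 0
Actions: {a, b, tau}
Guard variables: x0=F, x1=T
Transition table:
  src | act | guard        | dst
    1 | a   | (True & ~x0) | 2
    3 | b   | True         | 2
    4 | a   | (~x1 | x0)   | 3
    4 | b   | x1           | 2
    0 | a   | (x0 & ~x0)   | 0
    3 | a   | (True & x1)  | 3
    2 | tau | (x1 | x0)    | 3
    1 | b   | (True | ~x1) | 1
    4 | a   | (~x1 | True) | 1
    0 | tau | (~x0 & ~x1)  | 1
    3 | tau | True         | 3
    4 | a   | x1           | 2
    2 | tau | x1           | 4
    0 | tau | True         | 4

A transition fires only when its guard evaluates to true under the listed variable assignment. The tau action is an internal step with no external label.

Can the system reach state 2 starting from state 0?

Guard filter leaves 11 enabled edge(s).
depth 0: {0}
depth 1: {4}  total {0,4}
depth 2: {1,2}  total {0,1,2,4}
depth 3: {3}  total {0,1,2,3,4}
Reach set: {0,1,2,3,4}
witness 2: tau·b

Answer: REACHABLE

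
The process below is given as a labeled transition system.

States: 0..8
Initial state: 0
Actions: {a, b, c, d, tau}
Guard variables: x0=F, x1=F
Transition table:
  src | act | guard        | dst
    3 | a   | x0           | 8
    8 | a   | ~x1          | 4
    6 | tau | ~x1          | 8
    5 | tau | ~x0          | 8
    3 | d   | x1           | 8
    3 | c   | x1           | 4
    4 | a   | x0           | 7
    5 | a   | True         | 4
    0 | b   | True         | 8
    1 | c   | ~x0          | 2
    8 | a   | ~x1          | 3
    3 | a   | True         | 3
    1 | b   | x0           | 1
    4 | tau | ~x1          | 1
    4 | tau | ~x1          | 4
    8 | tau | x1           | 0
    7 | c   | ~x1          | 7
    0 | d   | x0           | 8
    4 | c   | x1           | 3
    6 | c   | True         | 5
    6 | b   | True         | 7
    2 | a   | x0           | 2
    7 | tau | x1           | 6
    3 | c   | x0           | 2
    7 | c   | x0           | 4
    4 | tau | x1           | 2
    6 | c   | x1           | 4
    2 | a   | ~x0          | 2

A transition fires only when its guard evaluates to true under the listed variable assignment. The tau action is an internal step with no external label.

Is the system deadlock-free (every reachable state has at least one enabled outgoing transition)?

Reachable = {0,1,2,3,4,8}
  0: b→8  [1 out]
  1: c→2  [1 out]
  2: a→2  [1 out]
  3: a→3  [1 out]
  4: tau→1  tau→4  [2 out]
  8: a→3  a→4  [2 out]

Answer: DEADLOCK-FREE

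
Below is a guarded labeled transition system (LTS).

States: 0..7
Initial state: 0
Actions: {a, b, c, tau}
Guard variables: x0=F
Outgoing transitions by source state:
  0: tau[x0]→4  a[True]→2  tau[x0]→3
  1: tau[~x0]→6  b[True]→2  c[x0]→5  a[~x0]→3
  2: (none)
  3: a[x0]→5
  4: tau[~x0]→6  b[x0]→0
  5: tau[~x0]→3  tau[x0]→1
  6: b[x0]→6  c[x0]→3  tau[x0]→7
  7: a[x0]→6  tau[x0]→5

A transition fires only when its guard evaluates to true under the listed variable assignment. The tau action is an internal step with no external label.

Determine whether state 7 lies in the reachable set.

Answer: UNREACHABLE

Analysis:
6 transition(s) survive guard evaluation.
depth 0: {0}
depth 1: {2}  cumulative {0,2}
R = {0,2}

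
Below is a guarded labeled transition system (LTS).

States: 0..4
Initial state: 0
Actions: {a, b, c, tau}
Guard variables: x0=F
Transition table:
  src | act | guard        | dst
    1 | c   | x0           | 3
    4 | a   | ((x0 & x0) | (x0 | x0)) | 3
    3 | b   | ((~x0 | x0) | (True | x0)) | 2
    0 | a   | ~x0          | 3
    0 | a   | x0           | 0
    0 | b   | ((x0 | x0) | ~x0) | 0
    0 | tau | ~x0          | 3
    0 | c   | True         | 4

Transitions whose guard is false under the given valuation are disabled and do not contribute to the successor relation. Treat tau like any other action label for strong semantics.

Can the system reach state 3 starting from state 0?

Answer: REACHABLE

Working:
Guard filter leaves 5 enabled edge(s).
depth 0: {0}
depth 1: {3,4}  now seen {0,3,4}
depth 2: {2}  now seen {0,2,3,4}
R = {0,2,3,4}
witness 3: a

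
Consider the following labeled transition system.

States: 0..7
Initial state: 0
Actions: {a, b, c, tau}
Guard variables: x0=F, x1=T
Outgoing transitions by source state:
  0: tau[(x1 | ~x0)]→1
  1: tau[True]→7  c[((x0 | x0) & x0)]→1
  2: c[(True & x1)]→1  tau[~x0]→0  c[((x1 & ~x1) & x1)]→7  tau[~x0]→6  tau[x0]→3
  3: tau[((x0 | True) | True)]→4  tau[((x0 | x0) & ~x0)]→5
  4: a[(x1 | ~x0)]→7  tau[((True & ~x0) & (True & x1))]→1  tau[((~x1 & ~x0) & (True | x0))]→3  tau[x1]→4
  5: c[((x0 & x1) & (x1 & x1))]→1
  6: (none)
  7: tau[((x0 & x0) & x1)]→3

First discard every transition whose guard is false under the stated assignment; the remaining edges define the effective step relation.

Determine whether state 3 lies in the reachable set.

9 transition(s) survive guard evaluation.
depth 0: {0}
depth 1: {1}  cumulative {0,1}
depth 2: {7}  cumulative {0,1,7}
Reach set: {0,1,7}

Answer: UNREACHABLE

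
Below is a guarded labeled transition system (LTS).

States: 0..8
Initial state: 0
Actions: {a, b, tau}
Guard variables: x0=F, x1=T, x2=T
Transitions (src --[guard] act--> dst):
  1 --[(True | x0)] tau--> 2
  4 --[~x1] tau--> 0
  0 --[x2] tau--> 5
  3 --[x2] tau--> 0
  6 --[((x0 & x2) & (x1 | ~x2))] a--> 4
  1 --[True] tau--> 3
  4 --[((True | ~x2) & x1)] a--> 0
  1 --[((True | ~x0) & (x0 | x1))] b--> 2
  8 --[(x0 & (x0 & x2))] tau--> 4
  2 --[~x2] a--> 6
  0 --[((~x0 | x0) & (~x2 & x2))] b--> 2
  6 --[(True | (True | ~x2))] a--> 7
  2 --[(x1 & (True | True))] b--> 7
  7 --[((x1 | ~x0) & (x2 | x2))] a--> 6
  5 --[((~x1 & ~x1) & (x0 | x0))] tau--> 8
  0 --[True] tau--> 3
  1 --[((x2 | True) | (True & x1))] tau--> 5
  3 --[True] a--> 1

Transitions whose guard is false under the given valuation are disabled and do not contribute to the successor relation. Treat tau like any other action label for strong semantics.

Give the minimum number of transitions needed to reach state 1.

Answer: 2

Trace:
BFS to 1:
  depth 0: {0}
  depth 1: {3,5}
  depth 2: {1}
first hit 1 at d=2 via tau·a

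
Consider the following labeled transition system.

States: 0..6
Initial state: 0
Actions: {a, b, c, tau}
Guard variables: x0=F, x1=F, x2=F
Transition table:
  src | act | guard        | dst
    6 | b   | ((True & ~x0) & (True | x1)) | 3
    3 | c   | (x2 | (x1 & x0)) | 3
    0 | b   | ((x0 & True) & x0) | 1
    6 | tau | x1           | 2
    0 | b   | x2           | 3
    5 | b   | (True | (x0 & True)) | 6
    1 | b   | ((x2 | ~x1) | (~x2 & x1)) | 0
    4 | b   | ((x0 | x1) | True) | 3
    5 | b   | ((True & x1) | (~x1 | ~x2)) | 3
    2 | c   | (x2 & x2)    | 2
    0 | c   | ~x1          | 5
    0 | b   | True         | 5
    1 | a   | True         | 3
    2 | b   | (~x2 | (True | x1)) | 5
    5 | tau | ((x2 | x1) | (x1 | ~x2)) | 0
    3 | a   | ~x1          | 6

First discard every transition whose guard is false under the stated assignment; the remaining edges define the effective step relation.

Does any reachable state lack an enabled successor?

Answer: DEADLOCK-FREE

Analysis:
Reach set: {0,3,5,6}
  0: b→5  c→5  [2 out]
  3: a→6  [1 out]
  5: b→3  b→6  tau→0  [3 out]
  6: b→3  [1 out]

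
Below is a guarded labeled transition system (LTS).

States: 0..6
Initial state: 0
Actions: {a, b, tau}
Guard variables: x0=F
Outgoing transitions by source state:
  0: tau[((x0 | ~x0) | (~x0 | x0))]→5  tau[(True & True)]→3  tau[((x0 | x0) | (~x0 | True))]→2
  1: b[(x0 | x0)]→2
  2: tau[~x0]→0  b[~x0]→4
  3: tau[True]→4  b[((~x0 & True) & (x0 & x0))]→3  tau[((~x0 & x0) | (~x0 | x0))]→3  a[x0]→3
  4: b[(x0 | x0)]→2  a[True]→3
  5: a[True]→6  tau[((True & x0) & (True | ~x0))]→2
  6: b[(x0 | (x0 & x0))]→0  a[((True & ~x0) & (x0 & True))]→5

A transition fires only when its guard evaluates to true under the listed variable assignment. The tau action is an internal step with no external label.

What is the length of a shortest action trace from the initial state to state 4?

Breadth-first toward 4:
  depth 0: {0}
  depth 1: {2,3,5}
  depth 2: {4,6}
4 enters at depth 2; path tau·b

Answer: 2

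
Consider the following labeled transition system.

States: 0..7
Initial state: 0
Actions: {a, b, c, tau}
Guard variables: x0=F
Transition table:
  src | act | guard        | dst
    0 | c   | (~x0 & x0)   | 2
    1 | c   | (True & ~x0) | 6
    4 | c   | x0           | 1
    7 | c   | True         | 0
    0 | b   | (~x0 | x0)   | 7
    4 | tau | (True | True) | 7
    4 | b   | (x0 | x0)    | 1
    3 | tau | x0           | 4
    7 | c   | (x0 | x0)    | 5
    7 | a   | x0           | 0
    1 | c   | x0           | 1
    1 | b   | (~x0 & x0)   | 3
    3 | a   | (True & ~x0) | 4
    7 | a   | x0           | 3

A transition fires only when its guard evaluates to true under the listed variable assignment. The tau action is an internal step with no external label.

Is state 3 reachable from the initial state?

Guard filter leaves 5 enabled edge(s).
L0 = {0}
L1 = {7}  total {0,7}
Reachable = {0,7}

Answer: UNREACHABLE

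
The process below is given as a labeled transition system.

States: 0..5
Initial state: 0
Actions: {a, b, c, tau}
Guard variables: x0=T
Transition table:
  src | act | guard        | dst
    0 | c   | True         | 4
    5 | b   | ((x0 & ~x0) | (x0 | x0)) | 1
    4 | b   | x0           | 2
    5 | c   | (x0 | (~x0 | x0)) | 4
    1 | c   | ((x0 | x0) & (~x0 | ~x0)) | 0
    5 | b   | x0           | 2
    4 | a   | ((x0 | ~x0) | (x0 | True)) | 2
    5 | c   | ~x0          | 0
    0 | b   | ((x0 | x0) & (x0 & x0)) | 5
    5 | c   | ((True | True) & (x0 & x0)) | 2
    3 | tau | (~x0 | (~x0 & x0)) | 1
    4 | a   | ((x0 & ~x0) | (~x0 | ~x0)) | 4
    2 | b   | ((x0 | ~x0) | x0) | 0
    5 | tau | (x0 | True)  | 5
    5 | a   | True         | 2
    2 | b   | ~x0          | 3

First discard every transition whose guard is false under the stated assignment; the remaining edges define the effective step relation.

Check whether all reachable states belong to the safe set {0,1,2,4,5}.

Inv-set: {0,1,2,4,5}
Reach set: {0,1,2,4,5}
  0: ok
  1: ok
  2: ok
  4: ok
  5: ok

Answer: INVARIANT HOLDS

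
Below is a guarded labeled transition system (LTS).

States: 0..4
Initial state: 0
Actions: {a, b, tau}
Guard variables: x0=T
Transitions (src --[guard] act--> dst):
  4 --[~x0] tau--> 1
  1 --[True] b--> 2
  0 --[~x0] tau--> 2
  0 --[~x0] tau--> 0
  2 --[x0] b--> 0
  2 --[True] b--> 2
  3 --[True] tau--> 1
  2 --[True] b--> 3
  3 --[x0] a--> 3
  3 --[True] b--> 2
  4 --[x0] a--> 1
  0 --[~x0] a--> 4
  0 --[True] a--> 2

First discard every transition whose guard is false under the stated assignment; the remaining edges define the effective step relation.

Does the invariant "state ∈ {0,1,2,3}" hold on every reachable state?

Answer: INVARIANT HOLDS

Working:
Allowed set {0,1,2,3}
Reach set: {0,1,2,3}
  0: ok
  1: ok
  2: ok
  3: ok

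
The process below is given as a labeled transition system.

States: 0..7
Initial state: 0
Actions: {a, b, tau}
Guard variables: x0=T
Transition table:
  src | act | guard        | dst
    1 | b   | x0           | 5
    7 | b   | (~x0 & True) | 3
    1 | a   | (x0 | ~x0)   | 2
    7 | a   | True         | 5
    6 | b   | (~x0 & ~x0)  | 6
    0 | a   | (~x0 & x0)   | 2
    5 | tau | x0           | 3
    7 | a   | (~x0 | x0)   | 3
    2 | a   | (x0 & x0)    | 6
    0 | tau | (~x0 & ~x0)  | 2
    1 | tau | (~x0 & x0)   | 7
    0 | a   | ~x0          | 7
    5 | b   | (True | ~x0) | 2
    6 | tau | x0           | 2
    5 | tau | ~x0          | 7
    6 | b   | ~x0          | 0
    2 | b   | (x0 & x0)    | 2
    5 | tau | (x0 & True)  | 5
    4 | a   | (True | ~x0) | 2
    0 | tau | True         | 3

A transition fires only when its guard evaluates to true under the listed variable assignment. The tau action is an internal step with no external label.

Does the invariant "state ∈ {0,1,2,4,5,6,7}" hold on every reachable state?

Answer: INVARIANT VIOLATED at state 3

Trace:
Allowed set {0,1,2,4,5,6,7}
Reachable = {0,3}
  0: ✓
  3: VIOLATES
counterexample path to 3: tau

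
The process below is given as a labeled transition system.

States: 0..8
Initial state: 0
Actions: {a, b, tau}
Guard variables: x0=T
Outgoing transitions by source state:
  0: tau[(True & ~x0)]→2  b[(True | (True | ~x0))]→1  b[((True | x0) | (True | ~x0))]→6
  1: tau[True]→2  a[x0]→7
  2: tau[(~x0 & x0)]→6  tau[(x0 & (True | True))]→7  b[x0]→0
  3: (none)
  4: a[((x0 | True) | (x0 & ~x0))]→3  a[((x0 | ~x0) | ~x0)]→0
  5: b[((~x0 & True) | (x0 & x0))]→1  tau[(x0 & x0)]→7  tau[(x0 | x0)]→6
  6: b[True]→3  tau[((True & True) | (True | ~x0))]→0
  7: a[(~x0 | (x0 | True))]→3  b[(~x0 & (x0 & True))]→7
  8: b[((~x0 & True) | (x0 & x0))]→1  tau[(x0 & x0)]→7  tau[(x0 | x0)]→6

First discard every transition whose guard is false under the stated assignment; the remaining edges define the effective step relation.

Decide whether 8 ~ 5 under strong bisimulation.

Compute ~ classes (split until stable):
  P[0] = {{0,1,2,3,4,5,6,7,8}}
  P[1] = {{0},{1},{2,5,6,8},{3},{4,7}}
  P[2] = {{0},{1},{2},{3},{4},{5,8},{6},{7}}
8 equivalence class(es) (converged in 3)
8∈{5,8}, 5∈{5,8}

Answer: BISIMILAR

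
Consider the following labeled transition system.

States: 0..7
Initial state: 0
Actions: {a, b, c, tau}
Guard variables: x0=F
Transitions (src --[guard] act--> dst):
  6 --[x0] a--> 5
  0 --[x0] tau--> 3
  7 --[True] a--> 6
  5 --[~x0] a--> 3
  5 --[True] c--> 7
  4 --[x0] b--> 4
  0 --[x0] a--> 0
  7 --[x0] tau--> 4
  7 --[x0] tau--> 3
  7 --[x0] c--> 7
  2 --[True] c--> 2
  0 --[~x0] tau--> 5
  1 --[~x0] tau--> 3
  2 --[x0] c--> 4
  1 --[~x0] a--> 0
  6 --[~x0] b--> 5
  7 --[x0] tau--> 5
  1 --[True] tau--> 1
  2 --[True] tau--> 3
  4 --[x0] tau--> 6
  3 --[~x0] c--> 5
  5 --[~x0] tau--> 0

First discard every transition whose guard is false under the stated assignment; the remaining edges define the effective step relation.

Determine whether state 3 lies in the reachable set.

Answer: REACHABLE

Working:
12 transition(s) survive guard evaluation.
depth 0: {0}
depth 1: {5}  now seen {0,5}
depth 2: {3,7}  now seen {0,3,5,7}
depth 3: {6}  now seen {0,3,5,6,7}
Reach set: {0,3,5,6,7}
witness 3: tau·a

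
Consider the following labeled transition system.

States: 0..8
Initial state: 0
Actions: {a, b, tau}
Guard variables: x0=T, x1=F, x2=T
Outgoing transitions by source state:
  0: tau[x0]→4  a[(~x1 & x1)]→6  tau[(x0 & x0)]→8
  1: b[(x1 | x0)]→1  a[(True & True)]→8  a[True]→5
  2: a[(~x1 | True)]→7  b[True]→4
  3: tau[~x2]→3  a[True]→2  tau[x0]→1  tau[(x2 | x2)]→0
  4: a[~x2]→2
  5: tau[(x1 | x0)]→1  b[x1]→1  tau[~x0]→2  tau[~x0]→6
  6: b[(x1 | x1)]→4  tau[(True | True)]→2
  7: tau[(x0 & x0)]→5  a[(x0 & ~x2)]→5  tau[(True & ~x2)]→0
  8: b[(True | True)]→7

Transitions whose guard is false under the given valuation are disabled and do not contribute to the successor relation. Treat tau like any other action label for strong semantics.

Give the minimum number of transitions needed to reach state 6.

BFS to 6:
  depth 0: {0}
  depth 1: {4,8}
  depth 2: {7}
  depth 3: {5}
  depth 4: {1}
6 never appears.

Answer: UNREACHABLE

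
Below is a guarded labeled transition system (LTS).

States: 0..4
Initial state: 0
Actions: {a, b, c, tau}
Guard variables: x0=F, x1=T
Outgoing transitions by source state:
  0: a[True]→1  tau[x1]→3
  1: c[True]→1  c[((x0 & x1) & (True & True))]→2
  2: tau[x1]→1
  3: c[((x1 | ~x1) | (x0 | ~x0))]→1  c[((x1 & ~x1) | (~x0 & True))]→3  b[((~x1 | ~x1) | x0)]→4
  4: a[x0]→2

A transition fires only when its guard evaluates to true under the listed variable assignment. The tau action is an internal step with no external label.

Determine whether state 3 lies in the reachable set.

Answer: REACHABLE

Analysis:
Guard filter leaves 6 enabled edge(s).
depth 0: {0}
depth 1: {1,3}  total {0,1,3}
R = {0,1,3}
Path to 3: tau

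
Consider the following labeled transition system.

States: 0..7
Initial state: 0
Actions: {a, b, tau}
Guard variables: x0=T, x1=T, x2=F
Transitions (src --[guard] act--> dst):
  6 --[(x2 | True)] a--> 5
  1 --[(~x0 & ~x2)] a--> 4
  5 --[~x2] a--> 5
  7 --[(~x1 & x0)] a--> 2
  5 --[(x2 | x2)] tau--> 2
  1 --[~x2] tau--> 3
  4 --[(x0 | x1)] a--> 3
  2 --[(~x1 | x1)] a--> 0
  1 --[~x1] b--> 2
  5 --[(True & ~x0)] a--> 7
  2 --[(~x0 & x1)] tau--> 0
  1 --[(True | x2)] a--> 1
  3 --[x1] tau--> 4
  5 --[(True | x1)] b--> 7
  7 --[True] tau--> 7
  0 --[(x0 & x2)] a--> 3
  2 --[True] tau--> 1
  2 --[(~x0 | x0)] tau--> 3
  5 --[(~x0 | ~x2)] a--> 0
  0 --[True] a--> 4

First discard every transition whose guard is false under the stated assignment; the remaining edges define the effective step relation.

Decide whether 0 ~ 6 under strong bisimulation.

Bisimulation quotient by refinement:
  round 0: {{0,1,2,3,4,5,6,7}}
  round 1: {{0,4,6},{1,2},{3,7},{5}}
  round 2: {{0},{1},{2},{3},{4},{5},{6},{7}}
8 equivalence class(es) (converged in 3)
0∈{0}, 6∈{6}

Answer: NOT BISIMILAR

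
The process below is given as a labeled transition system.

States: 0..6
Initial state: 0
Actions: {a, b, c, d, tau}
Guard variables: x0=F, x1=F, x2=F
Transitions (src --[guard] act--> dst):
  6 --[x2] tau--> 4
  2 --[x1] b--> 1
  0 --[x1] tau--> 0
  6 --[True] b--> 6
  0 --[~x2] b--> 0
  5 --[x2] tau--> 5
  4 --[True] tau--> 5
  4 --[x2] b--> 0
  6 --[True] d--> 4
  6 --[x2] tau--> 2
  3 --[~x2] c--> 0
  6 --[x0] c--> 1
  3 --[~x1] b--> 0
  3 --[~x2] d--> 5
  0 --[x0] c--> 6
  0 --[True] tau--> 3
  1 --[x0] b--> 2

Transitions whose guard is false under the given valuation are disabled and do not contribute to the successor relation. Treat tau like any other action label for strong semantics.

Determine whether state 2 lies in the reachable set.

Answer: UNREACHABLE

Analysis:
After dropping false guards: 8 live edges.
L0 = {0}
L1 = {3}  now seen {0,3}
L2 = {5}  now seen {0,3,5}
Reachable = {0,3,5}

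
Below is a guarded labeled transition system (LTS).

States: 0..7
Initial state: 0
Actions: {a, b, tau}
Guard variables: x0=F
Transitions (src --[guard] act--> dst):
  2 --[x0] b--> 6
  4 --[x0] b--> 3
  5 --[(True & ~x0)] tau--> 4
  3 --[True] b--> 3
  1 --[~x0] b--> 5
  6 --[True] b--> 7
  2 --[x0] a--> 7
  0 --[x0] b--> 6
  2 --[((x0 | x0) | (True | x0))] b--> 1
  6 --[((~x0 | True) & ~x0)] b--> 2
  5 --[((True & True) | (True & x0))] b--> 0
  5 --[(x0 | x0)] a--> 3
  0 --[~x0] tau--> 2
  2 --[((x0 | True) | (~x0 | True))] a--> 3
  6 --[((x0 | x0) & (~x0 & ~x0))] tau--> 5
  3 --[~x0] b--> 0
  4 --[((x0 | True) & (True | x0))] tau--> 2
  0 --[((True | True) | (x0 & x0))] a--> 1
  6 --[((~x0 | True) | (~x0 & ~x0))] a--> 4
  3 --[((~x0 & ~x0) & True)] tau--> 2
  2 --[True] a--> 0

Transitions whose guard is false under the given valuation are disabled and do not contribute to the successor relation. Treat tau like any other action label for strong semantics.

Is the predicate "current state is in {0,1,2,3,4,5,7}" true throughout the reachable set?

Answer: INVARIANT HOLDS

Working:
Allowed set {0,1,2,3,4,5,7}
R = {0,1,2,3,4,5}
  0: ✓
  1: ✓
  2: ✓
  3: ✓
  4: ✓
  5: ✓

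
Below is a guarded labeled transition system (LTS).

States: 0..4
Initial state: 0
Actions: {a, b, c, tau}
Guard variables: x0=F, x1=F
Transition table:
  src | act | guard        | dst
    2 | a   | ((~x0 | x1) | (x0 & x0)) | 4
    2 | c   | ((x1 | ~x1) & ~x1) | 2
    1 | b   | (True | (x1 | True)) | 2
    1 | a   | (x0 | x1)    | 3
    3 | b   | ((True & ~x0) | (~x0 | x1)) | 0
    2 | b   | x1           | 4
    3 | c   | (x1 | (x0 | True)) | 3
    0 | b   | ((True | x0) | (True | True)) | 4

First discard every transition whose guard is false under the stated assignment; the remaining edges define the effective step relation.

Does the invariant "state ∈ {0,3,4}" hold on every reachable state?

Allowed set {0,3,4}
Reachable = {0,4}
  0: safe
  4: safe

Answer: INVARIANT HOLDS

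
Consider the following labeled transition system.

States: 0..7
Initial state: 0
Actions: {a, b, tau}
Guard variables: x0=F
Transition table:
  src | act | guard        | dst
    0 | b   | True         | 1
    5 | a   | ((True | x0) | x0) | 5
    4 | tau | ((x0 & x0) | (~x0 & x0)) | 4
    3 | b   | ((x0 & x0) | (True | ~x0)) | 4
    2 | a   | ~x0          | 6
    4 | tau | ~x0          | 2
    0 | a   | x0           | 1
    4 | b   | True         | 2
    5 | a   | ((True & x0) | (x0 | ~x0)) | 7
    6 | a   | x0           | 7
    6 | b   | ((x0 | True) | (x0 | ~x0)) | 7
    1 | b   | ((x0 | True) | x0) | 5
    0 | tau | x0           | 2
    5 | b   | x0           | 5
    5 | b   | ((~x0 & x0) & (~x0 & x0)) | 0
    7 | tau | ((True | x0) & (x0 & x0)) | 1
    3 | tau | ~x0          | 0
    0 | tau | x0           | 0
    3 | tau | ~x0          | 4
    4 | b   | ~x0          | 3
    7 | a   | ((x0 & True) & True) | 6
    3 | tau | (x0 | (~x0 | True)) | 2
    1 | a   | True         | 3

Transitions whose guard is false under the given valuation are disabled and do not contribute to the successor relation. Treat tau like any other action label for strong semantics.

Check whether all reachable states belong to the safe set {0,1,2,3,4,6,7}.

Allowed set {0,1,2,3,4,6,7}
Reachable = {0,1,2,3,4,5,6,7}
  0: safe
  1: safe
  2: safe
  3: safe
  4: safe
  5: ✗ unsafe
  6: safe
  7: safe
reach 5 via b·b — violates

Answer: INVARIANT VIOLATED at state 5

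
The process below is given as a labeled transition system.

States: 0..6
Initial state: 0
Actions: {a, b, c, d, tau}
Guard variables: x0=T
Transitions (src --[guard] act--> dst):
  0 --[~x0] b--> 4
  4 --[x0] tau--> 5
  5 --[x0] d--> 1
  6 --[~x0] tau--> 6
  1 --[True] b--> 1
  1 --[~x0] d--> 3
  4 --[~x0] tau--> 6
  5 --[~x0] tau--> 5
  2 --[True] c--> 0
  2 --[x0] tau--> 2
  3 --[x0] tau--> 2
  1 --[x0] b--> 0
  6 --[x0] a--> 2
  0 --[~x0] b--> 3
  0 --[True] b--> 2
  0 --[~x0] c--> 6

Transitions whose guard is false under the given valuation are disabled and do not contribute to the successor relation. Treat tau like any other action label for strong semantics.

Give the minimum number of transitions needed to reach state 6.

Layered search for 6:
  L0 = {0}
  L1 = {2}
6 never appears.

Answer: UNREACHABLE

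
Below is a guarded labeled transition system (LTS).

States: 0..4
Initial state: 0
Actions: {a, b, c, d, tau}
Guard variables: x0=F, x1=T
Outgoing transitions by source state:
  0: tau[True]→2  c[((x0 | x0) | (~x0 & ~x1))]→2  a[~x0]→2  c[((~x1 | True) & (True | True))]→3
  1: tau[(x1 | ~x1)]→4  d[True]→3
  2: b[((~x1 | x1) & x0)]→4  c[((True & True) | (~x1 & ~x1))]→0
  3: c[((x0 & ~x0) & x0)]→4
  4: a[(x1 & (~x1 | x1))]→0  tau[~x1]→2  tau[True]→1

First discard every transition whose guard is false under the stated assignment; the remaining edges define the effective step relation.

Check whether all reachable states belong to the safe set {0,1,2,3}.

Answer: INVARIANT HOLDS

Working:
Inv-set: {0,1,2,3}
Reach set: {0,2,3}
  0: ✓
  2: ✓
  3: ✓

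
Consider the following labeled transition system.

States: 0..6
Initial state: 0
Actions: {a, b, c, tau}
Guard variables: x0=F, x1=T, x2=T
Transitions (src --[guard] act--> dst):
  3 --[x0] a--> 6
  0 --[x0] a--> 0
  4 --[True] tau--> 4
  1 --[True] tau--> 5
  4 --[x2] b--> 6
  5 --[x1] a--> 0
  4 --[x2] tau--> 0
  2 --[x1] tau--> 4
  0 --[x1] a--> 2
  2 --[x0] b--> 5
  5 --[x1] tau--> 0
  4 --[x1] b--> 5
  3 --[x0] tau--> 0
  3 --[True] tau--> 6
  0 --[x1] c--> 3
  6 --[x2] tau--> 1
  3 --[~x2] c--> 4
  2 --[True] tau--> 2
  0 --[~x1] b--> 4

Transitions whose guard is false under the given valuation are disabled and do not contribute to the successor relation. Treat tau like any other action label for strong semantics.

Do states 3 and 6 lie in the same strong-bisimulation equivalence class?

Compute ~ classes (split until stable):
  P[0] = {{0,1,2,3,4,5,6}}
  P[1] = {{0},{1,2,3,6},{4},{5}}
  P[2] = {{0},{1},{2},{3,6},{4},{5}}
  P[3] = {{0},{1},{2},{3},{4},{5},{6}}
7 equivalence class(es) (converged in 4)
3∈{3}, 6∈{6}

Answer: NOT BISIMILAR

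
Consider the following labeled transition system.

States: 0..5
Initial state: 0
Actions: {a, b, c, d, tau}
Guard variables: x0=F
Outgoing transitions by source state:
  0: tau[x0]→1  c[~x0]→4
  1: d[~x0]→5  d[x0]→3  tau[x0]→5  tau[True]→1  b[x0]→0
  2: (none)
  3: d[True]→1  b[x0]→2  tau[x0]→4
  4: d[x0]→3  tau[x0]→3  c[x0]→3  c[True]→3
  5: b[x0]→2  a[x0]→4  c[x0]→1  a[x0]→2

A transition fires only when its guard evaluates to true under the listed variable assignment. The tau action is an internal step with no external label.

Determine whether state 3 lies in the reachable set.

5 transition(s) survive guard evaluation.
depth 0: {0}
depth 1: {4}  cumulative {0,4}
depth 2: {3}  cumulative {0,3,4}
depth 3: {1}  cumulative {0,1,3,4}
depth 4: {5}  cumulative {0,1,3,4,5}
Reachable = {0,1,3,4,5}
witness 3: c·c

Answer: REACHABLE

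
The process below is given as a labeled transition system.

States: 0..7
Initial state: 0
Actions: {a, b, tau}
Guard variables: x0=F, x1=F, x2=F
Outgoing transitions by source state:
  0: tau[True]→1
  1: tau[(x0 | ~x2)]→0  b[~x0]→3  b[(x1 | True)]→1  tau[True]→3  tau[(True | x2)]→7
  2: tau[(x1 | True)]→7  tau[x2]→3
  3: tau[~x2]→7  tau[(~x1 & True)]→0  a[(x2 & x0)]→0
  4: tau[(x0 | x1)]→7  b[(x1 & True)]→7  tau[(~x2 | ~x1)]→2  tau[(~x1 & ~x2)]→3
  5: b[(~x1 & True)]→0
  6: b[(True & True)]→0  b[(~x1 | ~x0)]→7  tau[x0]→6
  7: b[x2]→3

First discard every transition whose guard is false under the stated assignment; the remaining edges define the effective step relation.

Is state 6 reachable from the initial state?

Guard filter leaves 14 enabled edge(s).
L0 = {0}
L1 = {1}  total {0,1}
L2 = {3,7}  total {0,1,3,7}
R = {0,1,3,7}

Answer: UNREACHABLE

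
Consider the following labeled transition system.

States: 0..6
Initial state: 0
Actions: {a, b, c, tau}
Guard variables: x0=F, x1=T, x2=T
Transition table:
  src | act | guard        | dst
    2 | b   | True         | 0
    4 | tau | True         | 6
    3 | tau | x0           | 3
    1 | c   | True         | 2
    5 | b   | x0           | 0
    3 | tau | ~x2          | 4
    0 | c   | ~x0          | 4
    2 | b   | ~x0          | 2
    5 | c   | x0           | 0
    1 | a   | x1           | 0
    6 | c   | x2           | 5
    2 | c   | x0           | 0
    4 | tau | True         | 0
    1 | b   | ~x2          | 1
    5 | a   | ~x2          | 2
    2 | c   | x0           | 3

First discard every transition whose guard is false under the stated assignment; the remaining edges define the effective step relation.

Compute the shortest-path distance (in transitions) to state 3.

BFS to 3:
  depth 0: {0}
  depth 1: {4}
  depth 2: {6}
  depth 3: {5}
3 never appears.

Answer: UNREACHABLE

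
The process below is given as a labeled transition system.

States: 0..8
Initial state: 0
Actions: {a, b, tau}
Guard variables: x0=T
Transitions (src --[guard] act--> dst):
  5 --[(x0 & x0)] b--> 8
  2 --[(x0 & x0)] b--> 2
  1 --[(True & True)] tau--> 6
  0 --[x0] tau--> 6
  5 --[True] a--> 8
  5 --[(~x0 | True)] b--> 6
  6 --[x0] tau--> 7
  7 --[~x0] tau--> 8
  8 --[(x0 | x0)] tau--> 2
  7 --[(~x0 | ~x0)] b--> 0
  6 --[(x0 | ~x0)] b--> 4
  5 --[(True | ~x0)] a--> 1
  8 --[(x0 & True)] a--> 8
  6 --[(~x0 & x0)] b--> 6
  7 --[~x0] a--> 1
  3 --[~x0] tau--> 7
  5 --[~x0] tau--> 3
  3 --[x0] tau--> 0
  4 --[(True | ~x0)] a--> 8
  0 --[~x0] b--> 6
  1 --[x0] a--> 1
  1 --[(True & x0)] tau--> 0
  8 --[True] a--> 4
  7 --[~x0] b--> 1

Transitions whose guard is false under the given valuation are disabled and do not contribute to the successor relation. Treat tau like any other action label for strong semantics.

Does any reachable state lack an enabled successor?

Reachable = {0,2,4,6,7,8}
  0: tau→6  [deg 1]
  2: b→2  [deg 1]
  4: a→8  [deg 1]
  6: b→4  tau→7  [deg 2]
  7: ∅  [STUCK]
  8: a→4  a→8  tau→2  [deg 3]
Path to 7: tau·tau

Answer: DEADLOCK at state 7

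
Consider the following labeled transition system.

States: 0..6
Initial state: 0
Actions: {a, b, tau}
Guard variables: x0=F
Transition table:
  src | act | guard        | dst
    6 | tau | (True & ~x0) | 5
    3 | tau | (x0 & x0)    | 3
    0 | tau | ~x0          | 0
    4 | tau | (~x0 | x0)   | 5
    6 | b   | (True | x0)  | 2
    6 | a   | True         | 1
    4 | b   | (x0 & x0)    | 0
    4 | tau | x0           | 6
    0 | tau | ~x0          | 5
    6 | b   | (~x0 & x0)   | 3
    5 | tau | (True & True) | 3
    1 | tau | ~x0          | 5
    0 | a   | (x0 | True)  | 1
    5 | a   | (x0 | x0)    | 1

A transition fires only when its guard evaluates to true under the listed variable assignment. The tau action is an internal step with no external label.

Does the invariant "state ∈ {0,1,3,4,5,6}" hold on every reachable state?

Answer: INVARIANT HOLDS

Trace:
Inv-set: {0,1,3,4,5,6}
Reach set: {0,1,3,5}
  0: ✓
  1: ✓
  3: ✓
  5: ✓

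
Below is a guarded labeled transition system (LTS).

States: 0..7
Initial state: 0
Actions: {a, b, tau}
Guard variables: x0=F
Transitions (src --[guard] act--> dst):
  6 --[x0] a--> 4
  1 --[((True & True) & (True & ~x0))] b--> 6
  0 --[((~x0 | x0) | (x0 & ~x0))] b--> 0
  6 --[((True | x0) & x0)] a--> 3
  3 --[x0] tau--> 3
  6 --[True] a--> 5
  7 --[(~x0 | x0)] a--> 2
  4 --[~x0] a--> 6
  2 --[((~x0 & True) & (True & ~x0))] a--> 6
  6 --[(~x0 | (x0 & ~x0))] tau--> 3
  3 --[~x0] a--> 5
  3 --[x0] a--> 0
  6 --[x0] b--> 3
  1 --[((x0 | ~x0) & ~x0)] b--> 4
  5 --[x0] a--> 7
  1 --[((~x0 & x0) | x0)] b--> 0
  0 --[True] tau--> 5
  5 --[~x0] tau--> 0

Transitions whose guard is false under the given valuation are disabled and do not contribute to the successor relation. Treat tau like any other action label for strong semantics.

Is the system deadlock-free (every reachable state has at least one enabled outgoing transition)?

Answer: DEADLOCK-FREE

Trace:
R = {0,5}
  0: b→0  tau→5  [2 out]
  5: tau→0  [1 out]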